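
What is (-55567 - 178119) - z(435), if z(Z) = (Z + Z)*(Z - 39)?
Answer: -578206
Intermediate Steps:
z(Z) = 2*Z*(-39 + Z) (z(Z) = (2*Z)*(-39 + Z) = 2*Z*(-39 + Z))
(-55567 - 178119) - z(435) = (-55567 - 178119) - 2*435*(-39 + 435) = -233686 - 2*435*396 = -233686 - 1*344520 = -233686 - 344520 = -578206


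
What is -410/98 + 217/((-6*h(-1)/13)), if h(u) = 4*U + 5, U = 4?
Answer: -23437/882 ≈ -26.573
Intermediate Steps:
h(u) = 21 (h(u) = 4*4 + 5 = 16 + 5 = 21)
-410/98 + 217/((-6*h(-1)/13)) = -410/98 + 217/((-126/13)) = -410*1/98 + 217/((-126/13)) = -205/49 + 217/((-6*21/13)) = -205/49 + 217/(-126/13) = -205/49 + 217*(-13/126) = -205/49 - 403/18 = -23437/882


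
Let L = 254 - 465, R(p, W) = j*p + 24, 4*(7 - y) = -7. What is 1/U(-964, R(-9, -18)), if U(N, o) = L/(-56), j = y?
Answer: 56/211 ≈ 0.26540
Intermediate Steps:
y = 35/4 (y = 7 - ¼*(-7) = 7 + 7/4 = 35/4 ≈ 8.7500)
j = 35/4 ≈ 8.7500
R(p, W) = 24 + 35*p/4 (R(p, W) = 35*p/4 + 24 = 24 + 35*p/4)
L = -211
U(N, o) = 211/56 (U(N, o) = -211/(-56) = -211*(-1/56) = 211/56)
1/U(-964, R(-9, -18)) = 1/(211/56) = 56/211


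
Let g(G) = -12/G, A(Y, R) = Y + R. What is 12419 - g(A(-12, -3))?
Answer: 62091/5 ≈ 12418.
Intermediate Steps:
A(Y, R) = R + Y
12419 - g(A(-12, -3)) = 12419 - (-12)/(-3 - 12) = 12419 - (-12)/(-15) = 12419 - (-12)*(-1)/15 = 12419 - 1*4/5 = 12419 - 4/5 = 62091/5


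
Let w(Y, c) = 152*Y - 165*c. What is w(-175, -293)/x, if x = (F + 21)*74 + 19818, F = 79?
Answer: 21745/27218 ≈ 0.79892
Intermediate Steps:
w(Y, c) = -165*c + 152*Y
x = 27218 (x = (79 + 21)*74 + 19818 = 100*74 + 19818 = 7400 + 19818 = 27218)
w(-175, -293)/x = (-165*(-293) + 152*(-175))/27218 = (48345 - 26600)*(1/27218) = 21745*(1/27218) = 21745/27218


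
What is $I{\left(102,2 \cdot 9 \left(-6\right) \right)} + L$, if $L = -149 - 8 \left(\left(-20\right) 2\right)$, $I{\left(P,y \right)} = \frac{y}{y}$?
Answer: $172$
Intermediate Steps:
$I{\left(P,y \right)} = 1$
$L = 171$ ($L = -149 - -320 = -149 + 320 = 171$)
$I{\left(102,2 \cdot 9 \left(-6\right) \right)} + L = 1 + 171 = 172$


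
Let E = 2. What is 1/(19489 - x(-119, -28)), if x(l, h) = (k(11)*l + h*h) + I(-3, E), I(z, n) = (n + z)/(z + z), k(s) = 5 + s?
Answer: 6/123653 ≈ 4.8523e-5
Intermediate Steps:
I(z, n) = (n + z)/(2*z) (I(z, n) = (n + z)/((2*z)) = (n + z)*(1/(2*z)) = (n + z)/(2*z))
x(l, h) = 1/6 + h**2 + 16*l (x(l, h) = ((5 + 11)*l + h*h) + (1/2)*(2 - 3)/(-3) = (16*l + h**2) + (1/2)*(-1/3)*(-1) = (h**2 + 16*l) + 1/6 = 1/6 + h**2 + 16*l)
1/(19489 - x(-119, -28)) = 1/(19489 - (1/6 + (-28)**2 + 16*(-119))) = 1/(19489 - (1/6 + 784 - 1904)) = 1/(19489 - 1*(-6719/6)) = 1/(19489 + 6719/6) = 1/(123653/6) = 6/123653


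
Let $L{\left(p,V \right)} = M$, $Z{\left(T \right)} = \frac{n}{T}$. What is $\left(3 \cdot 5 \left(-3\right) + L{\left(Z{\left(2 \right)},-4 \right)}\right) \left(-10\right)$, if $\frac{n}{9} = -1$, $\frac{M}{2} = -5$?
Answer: $550$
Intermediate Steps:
$M = -10$ ($M = 2 \left(-5\right) = -10$)
$n = -9$ ($n = 9 \left(-1\right) = -9$)
$Z{\left(T \right)} = - \frac{9}{T}$
$L{\left(p,V \right)} = -10$
$\left(3 \cdot 5 \left(-3\right) + L{\left(Z{\left(2 \right)},-4 \right)}\right) \left(-10\right) = \left(3 \cdot 5 \left(-3\right) - 10\right) \left(-10\right) = \left(15 \left(-3\right) - 10\right) \left(-10\right) = \left(-45 - 10\right) \left(-10\right) = \left(-55\right) \left(-10\right) = 550$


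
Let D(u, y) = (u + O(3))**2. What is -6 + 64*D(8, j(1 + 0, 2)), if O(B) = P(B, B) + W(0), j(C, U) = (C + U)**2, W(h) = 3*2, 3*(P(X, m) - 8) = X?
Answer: 33850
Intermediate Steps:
P(X, m) = 8 + X/3
W(h) = 6
O(B) = 14 + B/3 (O(B) = (8 + B/3) + 6 = 14 + B/3)
D(u, y) = (15 + u)**2 (D(u, y) = (u + (14 + (1/3)*3))**2 = (u + (14 + 1))**2 = (u + 15)**2 = (15 + u)**2)
-6 + 64*D(8, j(1 + 0, 2)) = -6 + 64*(15 + 8)**2 = -6 + 64*23**2 = -6 + 64*529 = -6 + 33856 = 33850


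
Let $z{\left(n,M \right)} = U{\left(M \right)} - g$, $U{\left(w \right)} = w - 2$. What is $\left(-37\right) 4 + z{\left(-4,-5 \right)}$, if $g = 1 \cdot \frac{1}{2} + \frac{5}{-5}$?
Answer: $- \frac{309}{2} \approx -154.5$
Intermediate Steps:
$U{\left(w \right)} = -2 + w$
$g = - \frac{1}{2}$ ($g = 1 \cdot \frac{1}{2} + 5 \left(- \frac{1}{5}\right) = \frac{1}{2} - 1 = - \frac{1}{2} \approx -0.5$)
$z{\left(n,M \right)} = - \frac{3}{2} + M$ ($z{\left(n,M \right)} = \left(-2 + M\right) - - \frac{1}{2} = \left(-2 + M\right) + \frac{1}{2} = - \frac{3}{2} + M$)
$\left(-37\right) 4 + z{\left(-4,-5 \right)} = \left(-37\right) 4 - \frac{13}{2} = -148 - \frac{13}{2} = - \frac{309}{2}$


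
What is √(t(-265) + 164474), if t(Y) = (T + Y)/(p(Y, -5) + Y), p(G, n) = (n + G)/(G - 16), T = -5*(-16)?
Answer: √36216658191637/14839 ≈ 405.55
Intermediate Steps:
T = 80
p(G, n) = (G + n)/(-16 + G)
t(Y) = (80 + Y)/(Y + (-5 + Y)/(-16 + Y)) (t(Y) = (80 + Y)/((Y - 5)/(-16 + Y) + Y) = (80 + Y)/((-5 + Y)/(-16 + Y) + Y) = (80 + Y)/(Y + (-5 + Y)/(-16 + Y)))
√(t(-265) + 164474) = √((-16 - 265)*(80 - 265)/(-5 - 265 - 265*(-16 - 265)) + 164474) = √(-281*(-185)/(-5 - 265 - 265*(-281)) + 164474) = √(-281*(-185)/(-5 - 265 + 74465) + 164474) = √(-281*(-185)/74195 + 164474) = √((1/74195)*(-281)*(-185) + 164474) = √(10397/14839 + 164474) = √(2440640083/14839) = √36216658191637/14839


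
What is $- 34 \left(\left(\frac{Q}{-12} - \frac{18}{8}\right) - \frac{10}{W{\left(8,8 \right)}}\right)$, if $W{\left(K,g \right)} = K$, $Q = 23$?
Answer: $\frac{1105}{6} \approx 184.17$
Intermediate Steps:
$- 34 \left(\left(\frac{Q}{-12} - \frac{18}{8}\right) - \frac{10}{W{\left(8,8 \right)}}\right) = - 34 \left(\left(\frac{23}{-12} - \frac{18}{8}\right) - \frac{10}{8}\right) = - 34 \left(\left(23 \left(- \frac{1}{12}\right) - \frac{9}{4}\right) - \frac{5}{4}\right) = - 34 \left(\left(- \frac{23}{12} - \frac{9}{4}\right) - \frac{5}{4}\right) = - 34 \left(- \frac{25}{6} - \frac{5}{4}\right) = \left(-34\right) \left(- \frac{65}{12}\right) = \frac{1105}{6}$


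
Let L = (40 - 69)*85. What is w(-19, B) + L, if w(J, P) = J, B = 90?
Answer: -2484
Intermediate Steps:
L = -2465 (L = -29*85 = -2465)
w(-19, B) + L = -19 - 2465 = -2484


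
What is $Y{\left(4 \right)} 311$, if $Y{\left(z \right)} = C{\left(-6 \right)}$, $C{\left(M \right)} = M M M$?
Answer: $-67176$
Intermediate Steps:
$C{\left(M \right)} = M^{3}$ ($C{\left(M \right)} = M^{2} M = M^{3}$)
$Y{\left(z \right)} = -216$ ($Y{\left(z \right)} = \left(-6\right)^{3} = -216$)
$Y{\left(4 \right)} 311 = \left(-216\right) 311 = -67176$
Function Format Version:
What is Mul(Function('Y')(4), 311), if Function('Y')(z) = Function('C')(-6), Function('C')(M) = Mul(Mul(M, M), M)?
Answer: -67176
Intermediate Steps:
Function('C')(M) = Pow(M, 3) (Function('C')(M) = Mul(Pow(M, 2), M) = Pow(M, 3))
Function('Y')(z) = -216 (Function('Y')(z) = Pow(-6, 3) = -216)
Mul(Function('Y')(4), 311) = Mul(-216, 311) = -67176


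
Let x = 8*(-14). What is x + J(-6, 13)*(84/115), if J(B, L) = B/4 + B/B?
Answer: -12922/115 ≈ -112.37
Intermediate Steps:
x = -112
J(B, L) = 1 + B/4 (J(B, L) = B*(¼) + 1 = B/4 + 1 = 1 + B/4)
x + J(-6, 13)*(84/115) = -112 + (1 + (¼)*(-6))*(84/115) = -112 + (1 - 3/2)*(84*(1/115)) = -112 - ½*84/115 = -112 - 42/115 = -12922/115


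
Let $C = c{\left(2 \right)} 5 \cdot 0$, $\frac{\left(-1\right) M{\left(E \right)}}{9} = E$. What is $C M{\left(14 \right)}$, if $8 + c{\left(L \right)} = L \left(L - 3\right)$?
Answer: $0$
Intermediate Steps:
$c{\left(L \right)} = -8 + L \left(-3 + L\right)$ ($c{\left(L \right)} = -8 + L \left(L - 3\right) = -8 + L \left(-3 + L\right)$)
$M{\left(E \right)} = - 9 E$
$C = 0$ ($C = \left(-8 + 2^{2} - 6\right) 5 \cdot 0 = \left(-8 + 4 - 6\right) 0 = \left(-10\right) 0 = 0$)
$C M{\left(14 \right)} = 0 \left(\left(-9\right) 14\right) = 0 \left(-126\right) = 0$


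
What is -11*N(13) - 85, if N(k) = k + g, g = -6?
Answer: -162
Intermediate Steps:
N(k) = -6 + k (N(k) = k - 6 = -6 + k)
-11*N(13) - 85 = -11*(-6 + 13) - 85 = -11*7 - 85 = -77 - 85 = -162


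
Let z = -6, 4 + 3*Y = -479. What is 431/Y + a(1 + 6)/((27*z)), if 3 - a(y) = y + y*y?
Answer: -61289/26082 ≈ -2.3499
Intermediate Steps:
Y = -161 (Y = -4/3 + (⅓)*(-479) = -4/3 - 479/3 = -161)
a(y) = 3 - y - y² (a(y) = 3 - (y + y*y) = 3 - (y + y²) = 3 + (-y - y²) = 3 - y - y²)
431/Y + a(1 + 6)/((27*z)) = 431/(-161) + (3 - (1 + 6) - (1 + 6)²)/((27*(-6))) = 431*(-1/161) + (3 - 1*7 - 1*7²)/(-162) = -431/161 + (3 - 7 - 1*49)*(-1/162) = -431/161 + (3 - 7 - 49)*(-1/162) = -431/161 - 53*(-1/162) = -431/161 + 53/162 = -61289/26082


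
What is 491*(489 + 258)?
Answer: 366777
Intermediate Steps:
491*(489 + 258) = 491*747 = 366777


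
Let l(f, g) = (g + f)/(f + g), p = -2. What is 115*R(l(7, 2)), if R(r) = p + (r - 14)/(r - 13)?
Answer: -1265/12 ≈ -105.42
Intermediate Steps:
l(f, g) = 1 (l(f, g) = (f + g)/(f + g) = 1)
R(r) = -2 + (-14 + r)/(-13 + r) (R(r) = -2 + (r - 14)/(r - 13) = -2 + (-14 + r)/(-13 + r))
115*R(l(7, 2)) = 115*((12 - 1*1)/(-13 + 1)) = 115*((12 - 1)/(-12)) = 115*(-1/12*11) = 115*(-11/12) = -1265/12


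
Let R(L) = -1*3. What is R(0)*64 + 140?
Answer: -52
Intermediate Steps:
R(L) = -3
R(0)*64 + 140 = -3*64 + 140 = -192 + 140 = -52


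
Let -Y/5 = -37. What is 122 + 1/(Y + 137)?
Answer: 39285/322 ≈ 122.00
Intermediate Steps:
Y = 185 (Y = -5*(-37) = 185)
122 + 1/(Y + 137) = 122 + 1/(185 + 137) = 122 + 1/322 = 39285/322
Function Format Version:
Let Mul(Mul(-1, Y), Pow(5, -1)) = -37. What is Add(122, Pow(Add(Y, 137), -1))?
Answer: Rational(39285, 322) ≈ 122.00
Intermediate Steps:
Y = 185 (Y = Mul(-5, -37) = 185)
Add(122, Pow(Add(Y, 137), -1)) = Add(122, Pow(Add(185, 137), -1)) = Add(122, Pow(322, -1)) = Add(122, Rational(1, 322)) = Rational(39285, 322)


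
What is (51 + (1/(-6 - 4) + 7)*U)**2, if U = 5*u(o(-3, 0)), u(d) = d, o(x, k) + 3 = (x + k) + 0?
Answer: 24336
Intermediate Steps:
o(x, k) = -3 + k + x (o(x, k) = -3 + ((x + k) + 0) = -3 + ((k + x) + 0) = -3 + (k + x) = -3 + k + x)
U = -30 (U = 5*(-3 + 0 - 3) = 5*(-6) = -30)
(51 + (1/(-6 - 4) + 7)*U)**2 = (51 + (1/(-6 - 4) + 7)*(-30))**2 = (51 + (1/(-10) + 7)*(-30))**2 = (51 + (-1/10 + 7)*(-30))**2 = (51 + (69/10)*(-30))**2 = (51 - 207)**2 = (-156)**2 = 24336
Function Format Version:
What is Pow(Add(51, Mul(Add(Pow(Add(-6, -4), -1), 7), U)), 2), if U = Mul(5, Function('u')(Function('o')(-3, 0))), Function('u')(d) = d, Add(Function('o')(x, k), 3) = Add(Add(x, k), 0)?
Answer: 24336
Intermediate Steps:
Function('o')(x, k) = Add(-3, k, x) (Function('o')(x, k) = Add(-3, Add(Add(x, k), 0)) = Add(-3, Add(Add(k, x), 0)) = Add(-3, Add(k, x)) = Add(-3, k, x))
U = -30 (U = Mul(5, Add(-3, 0, -3)) = Mul(5, -6) = -30)
Pow(Add(51, Mul(Add(Pow(Add(-6, -4), -1), 7), U)), 2) = Pow(Add(51, Mul(Add(Pow(Add(-6, -4), -1), 7), -30)), 2) = Pow(Add(51, Mul(Add(Pow(-10, -1), 7), -30)), 2) = Pow(Add(51, Mul(Add(Rational(-1, 10), 7), -30)), 2) = Pow(Add(51, Mul(Rational(69, 10), -30)), 2) = Pow(Add(51, -207), 2) = Pow(-156, 2) = 24336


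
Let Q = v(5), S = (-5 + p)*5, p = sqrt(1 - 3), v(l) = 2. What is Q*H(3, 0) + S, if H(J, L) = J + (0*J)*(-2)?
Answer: -19 + 5*I*sqrt(2) ≈ -19.0 + 7.0711*I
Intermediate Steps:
p = I*sqrt(2) (p = sqrt(-2) = I*sqrt(2) ≈ 1.4142*I)
H(J, L) = J (H(J, L) = J + 0*(-2) = J + 0 = J)
S = -25 + 5*I*sqrt(2) (S = (-5 + I*sqrt(2))*5 = -25 + 5*I*sqrt(2) ≈ -25.0 + 7.0711*I)
Q = 2
Q*H(3, 0) + S = 2*3 + (-25 + 5*I*sqrt(2)) = 6 + (-25 + 5*I*sqrt(2)) = -19 + 5*I*sqrt(2)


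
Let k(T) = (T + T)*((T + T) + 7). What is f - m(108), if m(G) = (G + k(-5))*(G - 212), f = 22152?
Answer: 36504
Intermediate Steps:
k(T) = 2*T*(7 + 2*T) (k(T) = (2*T)*(2*T + 7) = (2*T)*(7 + 2*T) = 2*T*(7 + 2*T))
m(G) = (-212 + G)*(30 + G) (m(G) = (G + 2*(-5)*(7 + 2*(-5)))*(G - 212) = (G + 2*(-5)*(7 - 10))*(-212 + G) = (G + 2*(-5)*(-3))*(-212 + G) = (G + 30)*(-212 + G) = (30 + G)*(-212 + G) = (-212 + G)*(30 + G))
f - m(108) = 22152 - (-6360 + 108² - 182*108) = 22152 - (-6360 + 11664 - 19656) = 22152 - 1*(-14352) = 22152 + 14352 = 36504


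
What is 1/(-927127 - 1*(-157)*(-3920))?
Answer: -1/1542567 ≈ -6.4827e-7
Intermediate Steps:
1/(-927127 - 1*(-157)*(-3920)) = 1/(-927127 + 157*(-3920)) = 1/(-927127 - 615440) = 1/(-1542567) = -1/1542567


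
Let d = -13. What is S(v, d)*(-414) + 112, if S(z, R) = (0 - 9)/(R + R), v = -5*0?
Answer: -407/13 ≈ -31.308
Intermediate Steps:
v = 0
S(z, R) = -9/(2*R) (S(z, R) = -9*1/(2*R) = -9/(2*R))
S(v, d)*(-414) + 112 = -9/2/(-13)*(-414) + 112 = -9/2*(-1/13)*(-414) + 112 = (9/26)*(-414) + 112 = -1863/13 + 112 = -407/13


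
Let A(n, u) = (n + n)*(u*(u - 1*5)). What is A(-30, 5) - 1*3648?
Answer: -3648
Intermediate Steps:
A(n, u) = 2*n*u*(-5 + u) (A(n, u) = (2*n)*(u*(u - 5)) = (2*n)*(u*(-5 + u)) = 2*n*u*(-5 + u))
A(-30, 5) - 1*3648 = 2*(-30)*5*(-5 + 5) - 1*3648 = 2*(-30)*5*0 - 3648 = 0 - 3648 = -3648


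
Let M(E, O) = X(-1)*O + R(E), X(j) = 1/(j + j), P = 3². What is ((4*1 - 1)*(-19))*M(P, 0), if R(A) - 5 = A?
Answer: -798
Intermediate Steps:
R(A) = 5 + A
P = 9
X(j) = 1/(2*j)
M(E, O) = 5 + E - O/2 (M(E, O) = ((½)/(-1))*O + (5 + E) = ((½)*(-1))*O + (5 + E) = -O/2 + (5 + E) = 5 + E - O/2)
((4*1 - 1)*(-19))*M(P, 0) = ((4*1 - 1)*(-19))*(5 + 9 - ½*0) = ((4 - 1)*(-19))*(5 + 9 + 0) = (3*(-19))*14 = -57*14 = -798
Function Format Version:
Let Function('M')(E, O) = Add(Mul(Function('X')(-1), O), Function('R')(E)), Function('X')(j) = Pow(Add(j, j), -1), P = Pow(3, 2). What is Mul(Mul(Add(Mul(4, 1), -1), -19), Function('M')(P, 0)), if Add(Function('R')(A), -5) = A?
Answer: -798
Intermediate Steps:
Function('R')(A) = Add(5, A)
P = 9
Function('X')(j) = Mul(Rational(1, 2), Pow(j, -1)) (Function('X')(j) = Pow(Mul(2, j), -1) = Mul(Rational(1, 2), Pow(j, -1)))
Function('M')(E, O) = Add(5, E, Mul(Rational(-1, 2), O)) (Function('M')(E, O) = Add(Mul(Mul(Rational(1, 2), Pow(-1, -1)), O), Add(5, E)) = Add(Mul(Mul(Rational(1, 2), -1), O), Add(5, E)) = Add(Mul(Rational(-1, 2), O), Add(5, E)) = Add(5, E, Mul(Rational(-1, 2), O)))
Mul(Mul(Add(Mul(4, 1), -1), -19), Function('M')(P, 0)) = Mul(Mul(Add(Mul(4, 1), -1), -19), Add(5, 9, Mul(Rational(-1, 2), 0))) = Mul(Mul(Add(4, -1), -19), Add(5, 9, 0)) = Mul(Mul(3, -19), 14) = Mul(-57, 14) = -798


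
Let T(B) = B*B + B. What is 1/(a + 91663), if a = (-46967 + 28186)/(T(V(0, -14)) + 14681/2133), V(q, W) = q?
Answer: 14681/1305644630 ≈ 1.1244e-5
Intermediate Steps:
T(B) = B + B**2 (T(B) = B**2 + B = B + B**2)
a = -40059873/14681 (a = (-46967 + 28186)/(0*(1 + 0) + 14681/2133) = -18781/(0*1 + 14681*(1/2133)) = -18781/(0 + 14681/2133) = -18781/14681/2133 = -18781*2133/14681 = -40059873/14681 ≈ -2728.7)
1/(a + 91663) = 1/(-40059873/14681 + 91663) = 1/(1305644630/14681) = 14681/1305644630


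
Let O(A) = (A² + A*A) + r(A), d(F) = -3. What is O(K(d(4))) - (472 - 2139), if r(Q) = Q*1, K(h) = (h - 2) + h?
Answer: 1787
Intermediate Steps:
K(h) = -2 + 2*h (K(h) = (-2 + h) + h = -2 + 2*h)
r(Q) = Q
O(A) = A + 2*A² (O(A) = (A² + A*A) + A = (A² + A²) + A = 2*A² + A = A + 2*A²)
O(K(d(4))) - (472 - 2139) = (-2 + 2*(-3))*(1 + 2*(-2 + 2*(-3))) - (472 - 2139) = (-2 - 6)*(1 + 2*(-2 - 6)) - 1*(-1667) = -8*(1 + 2*(-8)) + 1667 = -8*(1 - 16) + 1667 = -8*(-15) + 1667 = 120 + 1667 = 1787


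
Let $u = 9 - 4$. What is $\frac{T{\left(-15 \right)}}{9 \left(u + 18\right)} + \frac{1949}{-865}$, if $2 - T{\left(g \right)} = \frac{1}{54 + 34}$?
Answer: $- \frac{35351609}{15756840} \approx -2.2436$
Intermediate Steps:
$u = 5$ ($u = 9 - 4 = 5$)
$T{\left(g \right)} = \frac{175}{88}$ ($T{\left(g \right)} = 2 - \frac{1}{54 + 34} = 2 - \frac{1}{88} = \frac{175}{88}$)
$\frac{T{\left(-15 \right)}}{9 \left(u + 18\right)} + \frac{1949}{-865} = \frac{175}{88 \cdot 9 \left(5 + 18\right)} + \frac{1949}{-865} = \frac{175}{88 \cdot 9 \cdot 23} + 1949 \left(- \frac{1}{865}\right) = \frac{175}{88 \cdot 207} - \frac{1949}{865} = \frac{175}{88} \cdot \frac{1}{207} - \frac{1949}{865} = \frac{175}{18216} - \frac{1949}{865} = - \frac{35351609}{15756840}$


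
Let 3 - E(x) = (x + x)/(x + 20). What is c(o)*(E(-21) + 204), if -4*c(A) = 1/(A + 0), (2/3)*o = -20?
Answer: 11/8 ≈ 1.3750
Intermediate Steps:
o = -30 (o = (3/2)*(-20) = -30)
E(x) = 3 - 2*x/(20 + x) (E(x) = 3 - (x + x)/(x + 20) = 3 - 2*x/(20 + x))
c(A) = -1/(4*A) (c(A) = -1/(4*(A + 0)) = -1/(4*A))
c(o)*(E(-21) + 204) = (-¼/(-30))*((60 - 21)/(20 - 21) + 204) = (-¼*(-1/30))*(39/(-1) + 204) = (-1*39 + 204)/120 = (-39 + 204)/120 = (1/120)*165 = 11/8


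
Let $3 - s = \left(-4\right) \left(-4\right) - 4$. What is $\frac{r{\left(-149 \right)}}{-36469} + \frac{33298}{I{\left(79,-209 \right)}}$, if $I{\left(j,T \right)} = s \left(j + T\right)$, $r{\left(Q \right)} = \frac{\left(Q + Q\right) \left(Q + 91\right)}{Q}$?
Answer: $\frac{607240241}{21334365} \approx 28.463$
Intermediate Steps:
$s = -9$ ($s = 3 - \left(\left(-4\right) \left(-4\right) - 4\right) = 3 - \left(16 - 4\right) = 3 - 12 = -9$)
$r{\left(Q \right)} = 182 + 2 Q$ ($r{\left(Q \right)} = \frac{2 Q \left(91 + Q\right)}{Q} = 182 + 2 Q$)
$I{\left(j,T \right)} = - 9 T - 9 j$ ($I{\left(j,T \right)} = - 9 \left(j + T\right) = - 9 \left(T + j\right) = - 9 T - 9 j$)
$\frac{r{\left(-149 \right)}}{-36469} + \frac{33298}{I{\left(79,-209 \right)}} = \frac{182 + 2 \left(-149\right)}{-36469} + \frac{33298}{\left(-9\right) \left(-209\right) - 711} = \left(182 - 298\right) \left(- \frac{1}{36469}\right) + \frac{33298}{1881 - 711} = \left(-116\right) \left(- \frac{1}{36469}\right) + \frac{33298}{1170} = \frac{116}{36469} + 33298 \cdot \frac{1}{1170} = \frac{116}{36469} + \frac{16649}{585} = \frac{607240241}{21334365}$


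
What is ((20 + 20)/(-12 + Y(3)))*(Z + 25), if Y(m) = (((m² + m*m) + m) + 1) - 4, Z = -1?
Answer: 160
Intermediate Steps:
Y(m) = -3 + m + 2*m² (Y(m) = (((m² + m²) + m) + 1) - 4 = ((2*m² + m) + 1) - 4 = ((m + 2*m²) + 1) - 4 = (1 + m + 2*m²) - 4 = -3 + m + 2*m²)
((20 + 20)/(-12 + Y(3)))*(Z + 25) = ((20 + 20)/(-12 + (-3 + 3 + 2*3²)))*(-1 + 25) = (40/(-12 + (-3 + 3 + 2*9)))*24 = (40/(-12 + (-3 + 3 + 18)))*24 = (40/(-12 + 18))*24 = (40/6)*24 = (40*(⅙))*24 = (20/3)*24 = 160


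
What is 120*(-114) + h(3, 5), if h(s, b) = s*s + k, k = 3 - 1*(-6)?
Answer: -13662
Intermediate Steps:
k = 9 (k = 3 + 6 = 9)
h(s, b) = 9 + s² (h(s, b) = s*s + 9 = s² + 9 = 9 + s²)
120*(-114) + h(3, 5) = 120*(-114) + (9 + 3²) = -13680 + (9 + 9) = -13680 + 18 = -13662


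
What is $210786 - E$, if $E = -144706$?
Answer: $355492$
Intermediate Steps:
$210786 - E = 210786 - -144706 = 210786 + 144706 = 355492$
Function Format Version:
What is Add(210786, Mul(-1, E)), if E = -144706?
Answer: 355492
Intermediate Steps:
Add(210786, Mul(-1, E)) = Add(210786, Mul(-1, -144706)) = Add(210786, 144706) = 355492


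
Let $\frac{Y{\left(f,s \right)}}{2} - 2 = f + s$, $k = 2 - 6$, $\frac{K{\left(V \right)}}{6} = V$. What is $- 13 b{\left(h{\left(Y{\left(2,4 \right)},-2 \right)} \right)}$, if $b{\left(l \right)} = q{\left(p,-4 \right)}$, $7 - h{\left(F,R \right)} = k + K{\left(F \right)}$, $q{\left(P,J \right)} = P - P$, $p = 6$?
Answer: $0$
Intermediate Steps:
$K{\left(V \right)} = 6 V$
$q{\left(P,J \right)} = 0$
$k = -4$ ($k = 2 - 6 = -4$)
$Y{\left(f,s \right)} = 4 + 2 f + 2 s$ ($Y{\left(f,s \right)} = 4 + 2 \left(f + s\right) = 4 + \left(2 f + 2 s\right) = 4 + 2 f + 2 s$)
$h{\left(F,R \right)} = 11 - 6 F$ ($h{\left(F,R \right)} = 7 - \left(-4 + 6 F\right) = 11 - 6 F$)
$b{\left(l \right)} = 0$
$- 13 b{\left(h{\left(Y{\left(2,4 \right)},-2 \right)} \right)} = \left(-13\right) 0 = 0$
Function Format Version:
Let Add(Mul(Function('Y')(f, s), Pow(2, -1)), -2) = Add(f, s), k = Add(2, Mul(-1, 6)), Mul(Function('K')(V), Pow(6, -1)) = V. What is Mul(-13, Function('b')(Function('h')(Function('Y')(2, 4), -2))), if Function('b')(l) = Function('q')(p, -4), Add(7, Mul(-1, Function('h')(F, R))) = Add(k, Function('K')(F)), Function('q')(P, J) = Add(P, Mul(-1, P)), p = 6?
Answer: 0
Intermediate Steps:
Function('K')(V) = Mul(6, V)
Function('q')(P, J) = 0
k = -4 (k = Add(2, -6) = -4)
Function('Y')(f, s) = Add(4, Mul(2, f), Mul(2, s)) (Function('Y')(f, s) = Add(4, Mul(2, Add(f, s))) = Add(4, Add(Mul(2, f), Mul(2, s))) = Add(4, Mul(2, f), Mul(2, s)))
Function('h')(F, R) = Add(11, Mul(-6, F)) (Function('h')(F, R) = Add(7, Mul(-1, Add(-4, Mul(6, F)))) = Add(7, Add(4, Mul(-6, F))) = Add(11, Mul(-6, F)))
Function('b')(l) = 0
Mul(-13, Function('b')(Function('h')(Function('Y')(2, 4), -2))) = Mul(-13, 0) = 0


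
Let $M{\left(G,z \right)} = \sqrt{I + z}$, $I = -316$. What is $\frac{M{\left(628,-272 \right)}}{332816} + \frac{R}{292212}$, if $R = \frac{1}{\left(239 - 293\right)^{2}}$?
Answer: $\frac{1}{852090192} + \frac{7 i \sqrt{3}}{166408} \approx 1.1736 \cdot 10^{-9} + 7.2859 \cdot 10^{-5} i$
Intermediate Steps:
$M{\left(G,z \right)} = \sqrt{-316 + z}$
$R = \frac{1}{2916}$ ($R = \frac{1}{\left(-54\right)^{2}} = \frac{1}{2916} \approx 0.00034294$)
$\frac{M{\left(628,-272 \right)}}{332816} + \frac{R}{292212} = \frac{\sqrt{-316 - 272}}{332816} + \frac{1}{2916 \cdot 292212} = \sqrt{-588} \cdot \frac{1}{332816} + \frac{1}{2916} \cdot \frac{1}{292212} = 14 i \sqrt{3} \cdot \frac{1}{332816} + \frac{1}{852090192} = \frac{7 i \sqrt{3}}{166408} + \frac{1}{852090192} = \frac{1}{852090192} + \frac{7 i \sqrt{3}}{166408}$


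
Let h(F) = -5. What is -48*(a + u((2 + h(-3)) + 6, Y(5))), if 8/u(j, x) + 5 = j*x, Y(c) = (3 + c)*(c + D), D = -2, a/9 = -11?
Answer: 318000/67 ≈ 4746.3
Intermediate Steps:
a = -99 (a = 9*(-11) = -99)
Y(c) = (-2 + c)*(3 + c) (Y(c) = (3 + c)*(c - 2) = (3 + c)*(-2 + c) = (-2 + c)*(3 + c))
u(j, x) = 8/(-5 + j*x)
-48*(a + u((2 + h(-3)) + 6, Y(5))) = -48*(-99 + 8/(-5 + ((2 - 5) + 6)*(-6 + 5 + 5²))) = -48*(-99 + 8/(-5 + (-3 + 6)*(-6 + 5 + 25))) = -48*(-99 + 8/(-5 + 3*24)) = -48*(-99 + 8/(-5 + 72)) = -48*(-99 + 8/67) = -48*(-6625/67) = 318000/67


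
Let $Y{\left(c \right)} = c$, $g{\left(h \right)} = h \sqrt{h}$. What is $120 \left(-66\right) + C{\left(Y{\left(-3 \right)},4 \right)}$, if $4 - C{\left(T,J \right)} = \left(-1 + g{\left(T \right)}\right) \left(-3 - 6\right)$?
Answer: $-7925 - 27 i \sqrt{3} \approx -7925.0 - 46.765 i$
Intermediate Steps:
$g{\left(h \right)} = h^{\frac{3}{2}}$
$C{\left(T,J \right)} = -5 + 9 T^{\frac{3}{2}}$ ($C{\left(T,J \right)} = 4 - \left(-1 + T^{\frac{3}{2}}\right) \left(-3 - 6\right) = 4 - \left(-1 + T^{\frac{3}{2}}\right) \left(-9\right) = 4 - \left(9 - 9 T^{\frac{3}{2}}\right) = 4 + \left(-9 + 9 T^{\frac{3}{2}}\right) = -5 + 9 T^{\frac{3}{2}}$)
$120 \left(-66\right) + C{\left(Y{\left(-3 \right)},4 \right)} = 120 \left(-66\right) - \left(5 - 9 \left(-3\right)^{\frac{3}{2}}\right) = -7920 - \left(5 - 9 \left(- 3 i \sqrt{3}\right)\right) = -7920 - \left(5 + 27 i \sqrt{3}\right) = -7925 - 27 i \sqrt{3}$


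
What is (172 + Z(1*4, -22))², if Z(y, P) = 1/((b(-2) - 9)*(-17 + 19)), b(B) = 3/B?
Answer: 13039321/441 ≈ 29568.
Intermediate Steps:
Z(y, P) = -1/21 (Z(y, P) = 1/((3/(-2) - 9)*(-17 + 19)) = 1/((3*(-½) - 9)*2) = 1/((-3/2 - 9)*2) = 1/(-21/2*2) = 1/(-21) = -1/21)
(172 + Z(1*4, -22))² = (172 - 1/21)² = (3611/21)² = 13039321/441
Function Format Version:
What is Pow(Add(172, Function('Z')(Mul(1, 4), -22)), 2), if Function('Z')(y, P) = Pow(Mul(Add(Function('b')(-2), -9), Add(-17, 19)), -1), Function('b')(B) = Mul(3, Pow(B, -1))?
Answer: Rational(13039321, 441) ≈ 29568.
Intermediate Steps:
Function('Z')(y, P) = Rational(-1, 21) (Function('Z')(y, P) = Pow(Mul(Add(Mul(3, Pow(-2, -1)), -9), Add(-17, 19)), -1) = Pow(Mul(Add(Mul(3, Rational(-1, 2)), -9), 2), -1) = Pow(Mul(Add(Rational(-3, 2), -9), 2), -1) = Pow(Mul(Rational(-21, 2), 2), -1) = Pow(-21, -1) = Rational(-1, 21))
Pow(Add(172, Function('Z')(Mul(1, 4), -22)), 2) = Pow(Add(172, Rational(-1, 21)), 2) = Pow(Rational(3611, 21), 2) = Rational(13039321, 441)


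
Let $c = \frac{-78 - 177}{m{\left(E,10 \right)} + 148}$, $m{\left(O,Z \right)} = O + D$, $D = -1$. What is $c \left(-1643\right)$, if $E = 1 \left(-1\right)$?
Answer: $\frac{418965}{146} \approx 2869.6$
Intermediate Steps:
$E = -1$
$m{\left(O,Z \right)} = -1 + O$ ($m{\left(O,Z \right)} = O - 1 = -1 + O$)
$c = - \frac{255}{146}$ ($c = \frac{-78 - 177}{\left(-1 - 1\right) + 148} = - \frac{255}{-2 + 148} = - \frac{255}{146} \approx -1.7466$)
$c \left(-1643\right) = \left(- \frac{255}{146}\right) \left(-1643\right) = \frac{418965}{146}$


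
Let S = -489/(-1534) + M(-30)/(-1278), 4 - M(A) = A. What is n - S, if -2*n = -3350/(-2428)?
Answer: -1168620377/1189994364 ≈ -0.98204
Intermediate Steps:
M(A) = 4 - A
n = -1675/2428 (n = -(-1675)/(-2428) = -(-1675)*(-1)/2428 = -1/2*1675/1214 = -1675/2428 ≈ -0.68987)
S = 286393/980226 (S = -489/(-1534) + (4 - 1*(-30))/(-1278) = -489*(-1/1534) + (4 + 30)*(-1/1278) = 489/1534 + 34*(-1/1278) = 489/1534 - 17/639 = 286393/980226 ≈ 0.29217)
n - S = -1675/2428 - 1*286393/980226 = -1675/2428 - 286393/980226 = -1168620377/1189994364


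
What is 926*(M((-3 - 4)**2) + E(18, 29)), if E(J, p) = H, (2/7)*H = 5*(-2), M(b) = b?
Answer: 12964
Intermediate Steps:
H = -35 (H = 7*(5*(-2))/2 = (7/2)*(-10) = -35)
E(J, p) = -35
926*(M((-3 - 4)**2) + E(18, 29)) = 926*((-3 - 4)**2 - 35) = 926*((-7)**2 - 35) = 926*(49 - 35) = 926*14 = 12964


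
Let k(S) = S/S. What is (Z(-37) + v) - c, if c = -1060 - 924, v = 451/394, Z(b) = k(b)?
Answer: 782541/394 ≈ 1986.1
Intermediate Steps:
k(S) = 1
Z(b) = 1
v = 451/394 (v = 451*(1/394) = 451/394 ≈ 1.1447)
c = -1984
(Z(-37) + v) - c = (1 + 451/394) - 1*(-1984) = 845/394 + 1984 = 782541/394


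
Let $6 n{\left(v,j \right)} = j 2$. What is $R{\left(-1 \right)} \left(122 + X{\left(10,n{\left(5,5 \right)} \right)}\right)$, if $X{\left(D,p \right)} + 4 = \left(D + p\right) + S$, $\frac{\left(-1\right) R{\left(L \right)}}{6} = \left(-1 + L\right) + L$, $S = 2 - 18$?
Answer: $2046$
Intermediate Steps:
$S = -16$ ($S = 2 - 18 = -16$)
$n{\left(v,j \right)} = \frac{j}{3}$ ($n{\left(v,j \right)} = \frac{j 2}{6} = \frac{2 j}{6} = \frac{j}{3}$)
$R{\left(L \right)} = 6 - 12 L$ ($R{\left(L \right)} = - 6 \left(\left(-1 + L\right) + L\right) = - 6 \left(-1 + 2 L\right) = 6 - 12 L$)
$X{\left(D,p \right)} = -20 + D + p$ ($X{\left(D,p \right)} = -4 - \left(16 - D - p\right) = -4 + \left(-16 + D + p\right) = -20 + D + p$)
$R{\left(-1 \right)} \left(122 + X{\left(10,n{\left(5,5 \right)} \right)}\right) = \left(6 - -12\right) \left(122 + \left(-20 + 10 + \frac{1}{3} \cdot 5\right)\right) = \left(6 + 12\right) \left(122 + \left(-20 + 10 + \frac{5}{3}\right)\right) = 18 \left(122 - \frac{25}{3}\right) = 18 \cdot \frac{341}{3} = 2046$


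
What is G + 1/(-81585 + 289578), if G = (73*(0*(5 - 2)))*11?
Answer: 1/207993 ≈ 4.8079e-6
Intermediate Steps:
G = 0 (G = (73*(0*3))*11 = (73*0)*11 = 0*11 = 0)
G + 1/(-81585 + 289578) = 0 + 1/(-81585 + 289578) = 0 + 1/207993 = 1/207993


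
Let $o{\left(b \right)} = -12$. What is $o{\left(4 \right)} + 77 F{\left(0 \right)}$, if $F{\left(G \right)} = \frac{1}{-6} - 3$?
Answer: $- \frac{1535}{6} \approx -255.83$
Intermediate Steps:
$F{\left(G \right)} = - \frac{19}{6}$ ($F{\left(G \right)} = - \frac{1}{6} - 3 = - \frac{19}{6}$)
$o{\left(4 \right)} + 77 F{\left(0 \right)} = -12 + 77 \left(- \frac{19}{6}\right) = -12 - \frac{1463}{6} = - \frac{1535}{6}$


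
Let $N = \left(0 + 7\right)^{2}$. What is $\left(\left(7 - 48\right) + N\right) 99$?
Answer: $792$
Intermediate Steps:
$N = 49$ ($N = 7^{2} = 49$)
$\left(\left(7 - 48\right) + N\right) 99 = \left(\left(7 - 48\right) + 49\right) 99 = \left(-41 + 49\right) 99 = 8 \cdot 99 = 792$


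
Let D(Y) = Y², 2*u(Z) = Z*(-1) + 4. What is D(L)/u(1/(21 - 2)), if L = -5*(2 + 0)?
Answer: 152/3 ≈ 50.667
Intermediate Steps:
L = -10 (L = -5*2 = -10)
u(Z) = 2 - Z/2 (u(Z) = (Z*(-1) + 4)/2 = (-Z + 4)/2 = (4 - Z)/2 = 2 - Z/2)
D(L)/u(1/(21 - 2)) = (-10)²/(2 - 1/(2*(21 - 2))) = 100/(2 - ½/19) = 100/(2 - ½*1/19) = 100/(2 - 1/38) = 100/(75/38) = 100*(38/75) = 152/3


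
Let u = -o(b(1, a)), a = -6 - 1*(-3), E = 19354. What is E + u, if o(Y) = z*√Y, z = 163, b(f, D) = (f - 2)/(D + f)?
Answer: 19354 - 163*√2/2 ≈ 19239.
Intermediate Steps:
a = -3 (a = -6 + 3 = -3)
b(f, D) = (-2 + f)/(D + f)
o(Y) = 163*√Y
u = -163*√2/2 (u = -163*√((-2 + 1)/(-3 + 1)) = -163*√(-1/(-2)) = -163*√(-½*(-1)) = -163*√(½) = -163*√2/2 ≈ -115.26)
E + u = 19354 - 163*√2/2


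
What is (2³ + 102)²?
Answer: 12100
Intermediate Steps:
(2³ + 102)² = (8 + 102)² = 110² = 12100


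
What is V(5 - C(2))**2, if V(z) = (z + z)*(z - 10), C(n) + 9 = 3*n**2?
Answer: 1024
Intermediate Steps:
C(n) = -9 + 3*n**2
V(z) = 2*z*(-10 + z) (V(z) = (2*z)*(-10 + z) = 2*z*(-10 + z))
V(5 - C(2))**2 = (2*(5 - (-9 + 3*2**2))*(-10 + (5 - (-9 + 3*2**2))))**2 = (2*(5 - (-9 + 3*4))*(-10 + (5 - (-9 + 3*4))))**2 = (2*(5 - (-9 + 12))*(-10 + (5 - (-9 + 12))))**2 = (2*(5 - 1*3)*(-10 + (5 - 1*3)))**2 = (2*(5 - 3)*(-10 + (5 - 3)))**2 = (2*2*(-10 + 2))**2 = (2*2*(-8))**2 = (-32)**2 = 1024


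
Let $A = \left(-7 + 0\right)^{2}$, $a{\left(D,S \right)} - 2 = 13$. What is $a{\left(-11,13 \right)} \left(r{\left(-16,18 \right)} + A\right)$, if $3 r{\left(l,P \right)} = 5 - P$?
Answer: $670$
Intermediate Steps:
$r{\left(l,P \right)} = \frac{5}{3} - \frac{P}{3}$ ($r{\left(l,P \right)} = \frac{5 - P}{3} = \frac{5}{3} - \frac{P}{3}$)
$a{\left(D,S \right)} = 15$ ($a{\left(D,S \right)} = 2 + 13 = 15$)
$A = 49$ ($A = \left(-7\right)^{2} = 49$)
$a{\left(-11,13 \right)} \left(r{\left(-16,18 \right)} + A\right) = 15 \left(\left(\frac{5}{3} - 6\right) + 49\right) = 15 \left(- \frac{13}{3} + 49\right) = 15 \cdot \frac{134}{3} = 670$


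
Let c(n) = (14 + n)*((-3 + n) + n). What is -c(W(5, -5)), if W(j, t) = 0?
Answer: 42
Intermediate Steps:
c(n) = (-3 + 2*n)*(14 + n) (c(n) = (14 + n)*(-3 + 2*n) = (-3 + 2*n)*(14 + n))
-c(W(5, -5)) = -(-42 + 2*0² + 25*0) = -(-42 + 2*0 + 0) = -(-42 + 0 + 0) = -1*(-42) = 42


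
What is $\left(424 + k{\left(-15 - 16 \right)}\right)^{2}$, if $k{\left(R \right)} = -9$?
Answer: $172225$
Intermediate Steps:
$\left(424 + k{\left(-15 - 16 \right)}\right)^{2} = \left(424 - 9\right)^{2} = 415^{2} = 172225$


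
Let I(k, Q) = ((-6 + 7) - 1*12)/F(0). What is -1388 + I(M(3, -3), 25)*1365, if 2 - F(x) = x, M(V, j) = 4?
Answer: -17791/2 ≈ -8895.5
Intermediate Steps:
F(x) = 2 - x
I(k, Q) = -11/2 (I(k, Q) = ((-6 + 7) - 1*12)/(2 - 1*0) = (1 - 12)/(2 + 0) = -11/2)
-1388 + I(M(3, -3), 25)*1365 = -1388 - 11/2*1365 = -1388 - 15015/2 = -17791/2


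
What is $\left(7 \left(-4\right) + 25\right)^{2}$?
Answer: $9$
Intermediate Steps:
$\left(7 \left(-4\right) + 25\right)^{2} = \left(-28 + 25\right)^{2} = \left(-3\right)^{2} = 9$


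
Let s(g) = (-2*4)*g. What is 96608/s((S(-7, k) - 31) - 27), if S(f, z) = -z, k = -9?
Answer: 12076/49 ≈ 246.45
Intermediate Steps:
s(g) = -8*g
96608/s((S(-7, k) - 31) - 27) = 96608/((-8*((-1*(-9) - 31) - 27))) = 96608/((-8*((9 - 31) - 27))) = 96608/((-8*(-22 - 27))) = 96608/((-8*(-49))) = 96608/392 = 96608*(1/392) = 12076/49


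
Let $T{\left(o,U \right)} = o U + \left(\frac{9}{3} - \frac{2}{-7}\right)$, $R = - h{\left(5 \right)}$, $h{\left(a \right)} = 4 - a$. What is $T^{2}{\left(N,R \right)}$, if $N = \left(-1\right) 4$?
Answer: $\frac{25}{49} \approx 0.5102$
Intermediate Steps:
$R = 1$ ($R = - (4 - 5) = \left(-1\right) \left(-1\right) = 1$)
$N = -4$
$T{\left(o,U \right)} = \frac{23}{7} + U o$ ($T{\left(o,U \right)} = U o + \left(9 \cdot \frac{1}{3} - - \frac{2}{7}\right) = U o + \left(3 + \frac{2}{7}\right) = U o + \frac{23}{7} = \frac{23}{7} + U o$)
$T^{2}{\left(N,R \right)} = \left(\frac{23}{7} + 1 \left(-4\right)\right)^{2} = \left(\frac{23}{7} - 4\right)^{2} = \left(- \frac{5}{7}\right)^{2} = \frac{25}{49}$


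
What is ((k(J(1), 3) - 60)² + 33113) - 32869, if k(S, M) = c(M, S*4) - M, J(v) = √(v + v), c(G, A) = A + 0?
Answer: 4245 - 504*√2 ≈ 3532.2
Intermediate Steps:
c(G, A) = A
J(v) = √2*√v (J(v) = √(2*v) = √2*√v)
k(S, M) = -M + 4*S (k(S, M) = S*4 - M = 4*S - M = -M + 4*S)
((k(J(1), 3) - 60)² + 33113) - 32869 = (((-1*3 + 4*(√2*√1)) - 60)² + 33113) - 32869 = (((-3 + 4*(√2*1)) - 60)² + 33113) - 32869 = (((-3 + 4*√2) - 60)² + 33113) - 32869 = ((-63 + 4*√2)² + 33113) - 32869 = (33113 + (-63 + 4*√2)²) - 32869 = 244 + (-63 + 4*√2)²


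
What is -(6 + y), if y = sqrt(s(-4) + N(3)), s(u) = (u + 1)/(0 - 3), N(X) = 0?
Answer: -7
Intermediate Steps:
s(u) = -1/3 - u/3 (s(u) = (1 + u)/(-3) = (1 + u)*(-1/3) = -1/3 - u/3)
y = 1 (y = sqrt((-1/3 - 1/3*(-4)) + 0) = sqrt((-1/3 + 4/3) + 0) = sqrt(1 + 0) = sqrt(1) = 1)
-(6 + y) = -(6 + 1) = -1*7 = -7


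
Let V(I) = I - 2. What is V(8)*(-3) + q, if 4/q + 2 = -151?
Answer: -2758/153 ≈ -18.026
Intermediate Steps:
q = -4/153 (q = 4/(-2 - 151) = 4/(-153) = 4*(-1/153) = -4/153 ≈ -0.026144)
V(I) = -2 + I
V(8)*(-3) + q = (-2 + 8)*(-3) - 4/153 = 6*(-3) - 4/153 = -18 - 4/153 = -2758/153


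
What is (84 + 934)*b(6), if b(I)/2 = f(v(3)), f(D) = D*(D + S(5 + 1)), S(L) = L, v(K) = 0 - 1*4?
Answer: -16288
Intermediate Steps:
v(K) = -4 (v(K) = 0 - 4 = -4)
f(D) = D*(6 + D) (f(D) = D*(D + (5 + 1)) = D*(D + 6) = D*(6 + D))
b(I) = -16 (b(I) = 2*(-4*(6 - 4)) = 2*(-4*2) = 2*(-8) = -16)
(84 + 934)*b(6) = (84 + 934)*(-16) = 1018*(-16) = -16288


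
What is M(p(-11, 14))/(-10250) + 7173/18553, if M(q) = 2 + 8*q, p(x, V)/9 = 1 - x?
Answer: 28728176/95084125 ≈ 0.30213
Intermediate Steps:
p(x, V) = 9 - 9*x (p(x, V) = 9*(1 - x) = 9 - 9*x)
M(p(-11, 14))/(-10250) + 7173/18553 = (2 + 8*(9 - 9*(-11)))/(-10250) + 7173/18553 = (2 + 8*(9 + 99))*(-1/10250) + 7173*(1/18553) = (2 + 8*108)*(-1/10250) + 7173/18553 = (2 + 864)*(-1/10250) + 7173/18553 = 866*(-1/10250) + 7173/18553 = -433/5125 + 7173/18553 = 28728176/95084125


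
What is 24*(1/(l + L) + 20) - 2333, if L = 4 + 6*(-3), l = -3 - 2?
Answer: -35231/19 ≈ -1854.3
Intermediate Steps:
l = -5
L = -14 (L = 4 - 18 = -14)
24*(1/(l + L) + 20) - 2333 = 24*(1/(-5 - 14) + 20) - 2333 = 24*(1/(-19) + 20) - 2333 = 24*(-1/19 + 20) - 2333 = 24*(379/19) - 2333 = 9096/19 - 2333 = -35231/19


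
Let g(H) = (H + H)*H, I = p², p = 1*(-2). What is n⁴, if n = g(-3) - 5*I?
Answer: 16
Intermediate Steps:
p = -2
I = 4 (I = (-2)² = 4)
g(H) = 2*H² (g(H) = (2*H)*H = 2*H²)
n = -2 (n = 2*(-3)² - 5*4 = 2*9 - 20 = 18 - 20 = -2)
n⁴ = (-2)⁴ = 16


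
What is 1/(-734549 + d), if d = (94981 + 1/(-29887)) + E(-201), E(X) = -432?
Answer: -29887/19127680001 ≈ -1.5625e-6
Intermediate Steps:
d = 2825785962/29887 (d = (94981 + 1/(-29887)) - 432 = (94981 - 1/29887) - 432 = 2838697146/29887 - 432 = 2825785962/29887 ≈ 94549.)
1/(-734549 + d) = 1/(-734549 + 2825785962/29887) = 1/(-19127680001/29887) = -29887/19127680001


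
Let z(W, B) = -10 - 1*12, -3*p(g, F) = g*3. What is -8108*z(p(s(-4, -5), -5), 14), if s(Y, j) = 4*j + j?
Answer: 178376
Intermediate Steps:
s(Y, j) = 5*j
p(g, F) = -g (p(g, F) = -g*3/3 = -g)
z(W, B) = -22 (z(W, B) = -10 - 12 = -22)
-8108*z(p(s(-4, -5), -5), 14) = -8108*(-22) = 178376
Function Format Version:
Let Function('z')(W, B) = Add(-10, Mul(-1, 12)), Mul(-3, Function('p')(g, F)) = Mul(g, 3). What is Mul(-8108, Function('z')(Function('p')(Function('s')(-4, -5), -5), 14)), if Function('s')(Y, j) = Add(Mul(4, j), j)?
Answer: 178376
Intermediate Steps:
Function('s')(Y, j) = Mul(5, j)
Function('p')(g, F) = Mul(-1, g) (Function('p')(g, F) = Mul(Rational(-1, 3), Mul(g, 3)) = Mul(Rational(-1, 3), Mul(3, g)) = Mul(-1, g))
Function('z')(W, B) = -22 (Function('z')(W, B) = Add(-10, -12) = -22)
Mul(-8108, Function('z')(Function('p')(Function('s')(-4, -5), -5), 14)) = Mul(-8108, -22) = 178376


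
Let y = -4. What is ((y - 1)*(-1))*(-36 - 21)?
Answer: -285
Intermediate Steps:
((y - 1)*(-1))*(-36 - 21) = ((-4 - 1)*(-1))*(-36 - 21) = -5*(-1)*(-57) = 5*(-57) = -285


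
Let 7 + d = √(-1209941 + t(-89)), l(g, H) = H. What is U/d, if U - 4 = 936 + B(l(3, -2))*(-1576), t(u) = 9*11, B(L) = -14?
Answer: -53676/403297 - 7668*I*√1209842/403297 ≈ -0.13309 - 20.913*I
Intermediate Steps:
t(u) = 99
d = -7 + I*√1209842 (d = -7 + √(-1209941 + 99) = -7 + √(-1209842) = -7 + I*√1209842 ≈ -7.0 + 1099.9*I)
U = 23004 (U = 4 + (936 - 14*(-1576)) = 4 + (936 + 22064) = 4 + 23000 = 23004)
U/d = 23004/(-7 + I*√1209842)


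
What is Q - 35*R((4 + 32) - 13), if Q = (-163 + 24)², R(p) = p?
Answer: 18516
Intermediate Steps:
Q = 19321 (Q = (-139)² = 19321)
Q - 35*R((4 + 32) - 13) = 19321 - 35*((4 + 32) - 13) = 19321 - 35*(36 - 13) = 19321 - 35*23 = 19321 - 1*805 = 19321 - 805 = 18516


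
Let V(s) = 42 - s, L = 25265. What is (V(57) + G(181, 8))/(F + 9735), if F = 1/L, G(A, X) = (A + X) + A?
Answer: 8969075/245954776 ≈ 0.036466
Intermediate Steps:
G(A, X) = X + 2*A
F = 1/25265 ≈ 3.9580e-5
(V(57) + G(181, 8))/(F + 9735) = ((42 - 1*57) + (8 + 2*181))/(1/25265 + 9735) = ((42 - 57) + (8 + 362))/(245954776/25265) = (-15 + 370)*(25265/245954776) = 355*(25265/245954776) = 8969075/245954776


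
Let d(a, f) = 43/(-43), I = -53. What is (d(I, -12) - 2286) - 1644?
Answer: -3931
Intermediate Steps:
d(a, f) = -1 (d(a, f) = 43*(-1/43) = -1)
(d(I, -12) - 2286) - 1644 = (-1 - 2286) - 1644 = -2287 - 1644 = -3931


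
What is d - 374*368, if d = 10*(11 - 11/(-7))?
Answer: -962544/7 ≈ -1.3751e+5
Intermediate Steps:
d = 880/7 (d = 10*(11 - 11*(-⅐)) = 10*(11 + 11/7) = 10*(88/7) = 880/7 ≈ 125.71)
d - 374*368 = 880/7 - 374*368 = 880/7 - 137632 = -962544/7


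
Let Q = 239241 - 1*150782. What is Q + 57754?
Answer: 146213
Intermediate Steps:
Q = 88459 (Q = 239241 - 150782 = 88459)
Q + 57754 = 88459 + 57754 = 146213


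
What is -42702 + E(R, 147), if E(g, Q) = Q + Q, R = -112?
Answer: -42408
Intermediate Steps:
E(g, Q) = 2*Q
-42702 + E(R, 147) = -42702 + 2*147 = -42702 + 294 = -42408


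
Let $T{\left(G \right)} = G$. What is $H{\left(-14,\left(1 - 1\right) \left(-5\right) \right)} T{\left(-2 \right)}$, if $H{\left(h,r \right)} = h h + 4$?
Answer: $-400$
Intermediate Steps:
$H{\left(h,r \right)} = 4 + h^{2}$ ($H{\left(h,r \right)} = h^{2} + 4 = 4 + h^{2}$)
$H{\left(-14,\left(1 - 1\right) \left(-5\right) \right)} T{\left(-2 \right)} = \left(4 + \left(-14\right)^{2}\right) \left(-2\right) = \left(4 + 196\right) \left(-2\right) = 200 \left(-2\right) = -400$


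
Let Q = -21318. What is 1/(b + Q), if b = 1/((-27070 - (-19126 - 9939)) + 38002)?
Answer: -39997/852656045 ≈ -4.6909e-5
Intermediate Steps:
b = 1/39997 (b = 1/((-27070 - 1*(-29065)) + 38002) = 1/((-27070 + 29065) + 38002) = 1/(1995 + 38002) = 1/39997 ≈ 2.5002e-5)
1/(b + Q) = 1/(1/39997 - 21318) = 1/(-852656045/39997) = -39997/852656045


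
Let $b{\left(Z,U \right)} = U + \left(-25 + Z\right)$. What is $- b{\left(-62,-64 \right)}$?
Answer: $151$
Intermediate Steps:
$b{\left(Z,U \right)} = -25 + U + Z$
$- b{\left(-62,-64 \right)} = - (-25 - 64 - 62) = \left(-1\right) \left(-151\right) = 151$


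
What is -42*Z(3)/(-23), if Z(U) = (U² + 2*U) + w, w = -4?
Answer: 462/23 ≈ 20.087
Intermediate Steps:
Z(U) = -4 + U² + 2*U (Z(U) = (U² + 2*U) - 4 = -4 + U² + 2*U)
-42*Z(3)/(-23) = -42*(-4 + 3² + 2*3)/(-23) = -42*(-4 + 9 + 6)*(-1/23) = -42*11*(-1/23) = -462*(-1/23) = 462/23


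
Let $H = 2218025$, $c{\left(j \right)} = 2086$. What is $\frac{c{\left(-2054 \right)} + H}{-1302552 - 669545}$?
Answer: $- \frac{2220111}{1972097} \approx -1.1258$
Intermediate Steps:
$\frac{c{\left(-2054 \right)} + H}{-1302552 - 669545} = \frac{2086 + 2218025}{-1302552 - 669545} = \frac{2220111}{-1302552 - 669545} = \frac{2220111}{-1972097} = 2220111 \left(- \frac{1}{1972097}\right) = - \frac{2220111}{1972097}$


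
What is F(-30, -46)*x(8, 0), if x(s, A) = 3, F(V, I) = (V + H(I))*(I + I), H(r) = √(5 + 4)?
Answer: 7452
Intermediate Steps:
H(r) = 3 (H(r) = √9 = 3)
F(V, I) = 2*I*(3 + V) (F(V, I) = (V + 3)*(I + I) = (3 + V)*(2*I) = 2*I*(3 + V))
F(-30, -46)*x(8, 0) = (2*(-46)*(3 - 30))*3 = (2*(-46)*(-27))*3 = 2484*3 = 7452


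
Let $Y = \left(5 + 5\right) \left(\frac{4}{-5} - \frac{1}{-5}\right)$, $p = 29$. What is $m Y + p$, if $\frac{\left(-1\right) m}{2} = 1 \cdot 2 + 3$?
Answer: $89$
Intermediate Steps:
$m = -10$ ($m = - 2 \left(1 \cdot 2 + 3\right) = - 2 \left(2 + 3\right) = \left(-2\right) 5 = -10$)
$Y = -6$ ($Y = 10 \left(4 \left(- \frac{1}{5}\right) - - \frac{1}{5}\right) = 10 \left(- \frac{4}{5} + \frac{1}{5}\right) = 10 \left(- \frac{3}{5}\right) = -6$)
$m Y + p = \left(-10\right) \left(-6\right) + 29 = 60 + 29 = 89$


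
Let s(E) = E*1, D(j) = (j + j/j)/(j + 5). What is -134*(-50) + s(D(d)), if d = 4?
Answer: 60305/9 ≈ 6700.6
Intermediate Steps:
D(j) = (1 + j)/(5 + j) (D(j) = (j + 1)/(5 + j) = (1 + j)/(5 + j))
s(E) = E
-134*(-50) + s(D(d)) = -134*(-50) + (1 + 4)/(5 + 4) = 6700 + 5/9 = 60305/9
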